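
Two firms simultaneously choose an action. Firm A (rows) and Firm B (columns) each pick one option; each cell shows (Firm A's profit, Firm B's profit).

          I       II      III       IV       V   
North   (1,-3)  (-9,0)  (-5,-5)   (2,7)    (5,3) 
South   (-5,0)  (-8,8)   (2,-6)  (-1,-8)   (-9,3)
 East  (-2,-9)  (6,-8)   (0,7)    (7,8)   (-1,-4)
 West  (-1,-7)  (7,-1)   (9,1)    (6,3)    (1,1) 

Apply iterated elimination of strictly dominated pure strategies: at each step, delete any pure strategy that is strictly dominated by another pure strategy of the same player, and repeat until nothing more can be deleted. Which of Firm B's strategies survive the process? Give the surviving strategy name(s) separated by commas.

For Firm A, West strictly dominates South on the remaining columns (I: -1>-5, II: 7>-8, III: 9>2, IV: 6>-1, V: 1>-9); eliminate South.
For Firm B, II strictly dominates I on the remaining rows (North: 0>-3, East: -8>-9, West: -1>-7); eliminate I.
Column II is eliminated: IV beats it against every remaining row (North: 7>0, East: 8>-8, West: 3>-1).
Firm B's strategy III is strictly dominated by IV (North: 7>-5, East: 8>7, West: 3>1) and is removed.
For Firm B, IV strictly dominates V on the remaining rows (North: 7>3, East: 8>-4, West: 3>1); eliminate V.
Firm A's strategy North is strictly dominated by East (IV: 7>2) and is removed.
Firm A's strategy West is strictly dominated by East (IV: 7>6) and is removed.
Among the remaining strategies, none is strictly dominated by another pure strategy of the same player, so the elimination stops.
Surviving strategies — Firm A: {East}; Firm B: {IV}.

IV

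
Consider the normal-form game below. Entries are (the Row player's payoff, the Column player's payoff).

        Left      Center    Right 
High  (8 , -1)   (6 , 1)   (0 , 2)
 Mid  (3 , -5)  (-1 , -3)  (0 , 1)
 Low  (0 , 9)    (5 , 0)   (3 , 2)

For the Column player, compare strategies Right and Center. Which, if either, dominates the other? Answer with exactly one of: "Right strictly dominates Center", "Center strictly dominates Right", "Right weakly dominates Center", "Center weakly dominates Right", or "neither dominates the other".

Right strictly dominates Center

Right's payoffs vs Center's, by the Row player's action — High: 2>1, Mid: 1>-3, Low: 2>0.
Every comparison favours Right, so Right strictly dominates Center.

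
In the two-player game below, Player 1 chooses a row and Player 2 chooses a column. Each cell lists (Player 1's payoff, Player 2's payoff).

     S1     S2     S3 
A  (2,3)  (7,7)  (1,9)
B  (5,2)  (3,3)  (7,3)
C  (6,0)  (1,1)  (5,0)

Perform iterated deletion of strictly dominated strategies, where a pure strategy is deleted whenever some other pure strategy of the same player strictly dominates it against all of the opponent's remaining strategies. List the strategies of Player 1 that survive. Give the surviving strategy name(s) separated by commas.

For Player 2, S2 strictly dominates S1 on the remaining rows (A: 7>3, B: 3>2, C: 1>0); eliminate S1.
For Player 1, B strictly dominates C on the remaining columns (S2: 3>1, S3: 7>5); eliminate C.
Among the remaining strategies, none is strictly dominated by another pure strategy of the same player, so the elimination stops.
Surviving strategies — Player 1: {A, B}; Player 2: {S2, S3}.

A, B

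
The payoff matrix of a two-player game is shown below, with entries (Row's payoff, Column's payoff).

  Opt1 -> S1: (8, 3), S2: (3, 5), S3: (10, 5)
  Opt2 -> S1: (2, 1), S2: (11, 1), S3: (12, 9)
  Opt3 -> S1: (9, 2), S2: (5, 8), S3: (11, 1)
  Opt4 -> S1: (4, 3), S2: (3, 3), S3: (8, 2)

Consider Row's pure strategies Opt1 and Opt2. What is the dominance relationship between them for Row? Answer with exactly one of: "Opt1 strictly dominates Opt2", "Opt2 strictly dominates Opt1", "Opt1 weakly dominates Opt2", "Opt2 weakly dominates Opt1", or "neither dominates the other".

Compare Opt1 to Opt2 across every action of Column: S1: 8>2, S2: 3<11, S3: 10<12.
Opt1 does better at S1 but worse at S2, S3; neither strategy dominates the other.

neither dominates the other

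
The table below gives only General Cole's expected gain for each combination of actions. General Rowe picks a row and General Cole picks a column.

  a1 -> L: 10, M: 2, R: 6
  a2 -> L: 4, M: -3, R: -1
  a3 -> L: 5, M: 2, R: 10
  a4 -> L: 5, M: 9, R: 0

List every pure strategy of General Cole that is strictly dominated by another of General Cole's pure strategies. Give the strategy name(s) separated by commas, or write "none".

L: no other strategy beats it everywhere (M at a1 (10>2); R at a1 (10>6)).
M is not dominated — it holds its own against L at a4 (9>5); R at a4 (9>0).
R is not dominated — it holds its own against L at a3 (10>5); M at a1 (6>2).

none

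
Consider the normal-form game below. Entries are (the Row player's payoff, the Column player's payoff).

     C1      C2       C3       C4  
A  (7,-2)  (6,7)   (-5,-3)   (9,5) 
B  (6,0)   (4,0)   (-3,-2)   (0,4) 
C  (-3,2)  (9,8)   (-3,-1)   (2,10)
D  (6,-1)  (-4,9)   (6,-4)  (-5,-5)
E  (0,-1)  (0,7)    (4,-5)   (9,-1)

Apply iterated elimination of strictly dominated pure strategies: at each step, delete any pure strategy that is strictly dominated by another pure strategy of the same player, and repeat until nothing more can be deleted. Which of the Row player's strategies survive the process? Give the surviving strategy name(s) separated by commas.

A, C, E

Column C3 is eliminated: C1 beats it against every remaining row (A: -2>-3, B: 0>-2, C: 2>-1, D: -1>-4, E: -1>-5).
The Row player's strategy B is strictly dominated by A (C1: 7>6, C2: 6>4, C4: 9>0) and is removed.
For the Row player, A strictly dominates D on the remaining columns (C1: 7>6, C2: 6>-4, C4: 9>-5); eliminate D.
The Column player's strategy C1 is strictly dominated by C2 (A: 7>-2, C: 8>2, E: 7>-1) and is removed.
Among the remaining strategies, none is strictly dominated by another pure strategy of the same player, so the elimination stops.
Surviving strategies — the Row player: {A, C, E}; the Column player: {C2, C4}.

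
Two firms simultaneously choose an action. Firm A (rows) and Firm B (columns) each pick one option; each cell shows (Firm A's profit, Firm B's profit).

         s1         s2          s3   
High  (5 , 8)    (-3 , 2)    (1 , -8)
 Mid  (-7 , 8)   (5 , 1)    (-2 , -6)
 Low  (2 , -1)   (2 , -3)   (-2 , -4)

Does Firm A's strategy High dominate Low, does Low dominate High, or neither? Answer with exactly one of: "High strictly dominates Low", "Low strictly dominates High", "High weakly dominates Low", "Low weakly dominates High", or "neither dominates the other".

neither dominates the other

High's payoffs vs Low's, by Firm B's action — s1: 5>2, s2: -3<2, s3: 1>-2.
High does better at s1, s3 but worse at s2; neither strategy dominates the other.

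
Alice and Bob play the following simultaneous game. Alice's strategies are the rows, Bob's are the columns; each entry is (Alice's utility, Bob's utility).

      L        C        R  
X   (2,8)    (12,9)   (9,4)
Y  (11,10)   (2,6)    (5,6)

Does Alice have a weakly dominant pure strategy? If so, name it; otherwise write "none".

none

X fails to dominate Y at L (2<11).
Y fails to dominate X at C (2<12).
No single strategy dominates all the others.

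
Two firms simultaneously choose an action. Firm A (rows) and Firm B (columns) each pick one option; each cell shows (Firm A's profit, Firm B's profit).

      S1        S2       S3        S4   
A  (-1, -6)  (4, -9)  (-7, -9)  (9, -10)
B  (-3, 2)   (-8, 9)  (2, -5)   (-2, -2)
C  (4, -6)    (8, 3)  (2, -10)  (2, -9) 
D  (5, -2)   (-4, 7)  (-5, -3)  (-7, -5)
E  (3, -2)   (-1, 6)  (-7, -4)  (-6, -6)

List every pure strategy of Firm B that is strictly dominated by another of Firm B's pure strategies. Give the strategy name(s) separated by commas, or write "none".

S1: no other strategy beats it everywhere (S2 at A (-6>-9); S3 at A (-6>-9); S4 at A (-6>-10)).
S2: no other strategy beats it everywhere (S1 at B (9>2); S3 at A (-9=-9); S4 at A (-9>-10)).
S3: dominated, since S1 does at least as well everywhere (A: -6>-9, B: 2>-5, C: -6>-10, D: -2>-3, E: -2>-4).
S1 strictly dominates S4 — A: -6>-10, B: 2>-2, C: -6>-9, D: -2>-5, E: -2>-6.

S3, S4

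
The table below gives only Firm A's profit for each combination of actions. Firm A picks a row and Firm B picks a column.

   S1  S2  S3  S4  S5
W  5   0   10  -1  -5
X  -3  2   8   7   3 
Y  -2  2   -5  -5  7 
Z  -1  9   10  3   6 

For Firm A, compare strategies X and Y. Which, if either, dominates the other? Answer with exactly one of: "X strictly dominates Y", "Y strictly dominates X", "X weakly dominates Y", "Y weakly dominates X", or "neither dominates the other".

Compare X to Y across every action of Firm B: S1: -3<-2, S2: 2=2, S3: 8>-5, S4: 7>-5, S5: 3<7.
X does better at S3, S4 but worse at S1, S5; neither strategy dominates the other.

neither dominates the other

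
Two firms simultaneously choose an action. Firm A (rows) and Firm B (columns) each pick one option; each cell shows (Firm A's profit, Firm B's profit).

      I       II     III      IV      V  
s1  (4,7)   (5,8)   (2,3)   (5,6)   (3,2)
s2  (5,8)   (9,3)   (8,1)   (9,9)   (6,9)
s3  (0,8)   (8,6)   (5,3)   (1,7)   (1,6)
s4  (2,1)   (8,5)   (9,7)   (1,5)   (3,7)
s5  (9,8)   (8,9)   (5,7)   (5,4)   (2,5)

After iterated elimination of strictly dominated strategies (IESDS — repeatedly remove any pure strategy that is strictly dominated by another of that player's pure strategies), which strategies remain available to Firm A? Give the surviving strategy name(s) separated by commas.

Firm A's strategy s1 is strictly dominated by s2 (I: 5>4, II: 9>5, III: 8>2, IV: 9>5, V: 6>3) and is removed.
For Firm A, s2 strictly dominates s3 on the remaining columns (I: 5>0, II: 9>8, III: 8>5, IV: 9>1, V: 6>1); eliminate s3.
Among the remaining strategies, none is strictly dominated by another pure strategy of the same player, so the elimination stops.
Surviving strategies — Firm A: {s2, s4, s5}; Firm B: {I, II, III, IV, V}.

s2, s4, s5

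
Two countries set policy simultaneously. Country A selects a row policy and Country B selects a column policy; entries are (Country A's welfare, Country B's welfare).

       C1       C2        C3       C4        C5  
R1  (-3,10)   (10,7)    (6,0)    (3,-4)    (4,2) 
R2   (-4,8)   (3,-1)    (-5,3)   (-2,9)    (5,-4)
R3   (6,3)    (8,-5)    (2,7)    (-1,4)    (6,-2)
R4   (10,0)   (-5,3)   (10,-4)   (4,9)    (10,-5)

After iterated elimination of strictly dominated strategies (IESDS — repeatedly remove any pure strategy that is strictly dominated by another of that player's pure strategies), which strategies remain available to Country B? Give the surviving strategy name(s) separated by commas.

C1, C2, C3, C4

Country A's strategy R2 is strictly dominated by R3 (C1: 6>-4, C2: 8>3, C3: 2>-5, C4: -1>-2, C5: 6>5) and is removed.
Column C5 is eliminated: C1 beats it against every remaining row (R1: 10>2, R3: 3>-2, R4: 0>-5).
Among the remaining strategies, none is strictly dominated by another pure strategy of the same player, so the elimination stops.
Surviving strategies — Country A: {R1, R3, R4}; Country B: {C1, C2, C3, C4}.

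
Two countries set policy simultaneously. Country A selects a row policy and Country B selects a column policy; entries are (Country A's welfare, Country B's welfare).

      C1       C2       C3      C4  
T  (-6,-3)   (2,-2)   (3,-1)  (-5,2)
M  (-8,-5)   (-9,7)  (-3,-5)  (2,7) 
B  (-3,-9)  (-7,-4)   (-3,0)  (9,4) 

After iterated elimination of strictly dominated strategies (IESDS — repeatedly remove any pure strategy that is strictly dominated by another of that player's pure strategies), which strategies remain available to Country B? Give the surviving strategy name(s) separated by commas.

C4

Country B's strategy C1 is strictly dominated by C2 (T: -2>-3, M: 7>-5, B: -4>-9) and is removed.
Country B's strategy C3 is strictly dominated by C4 (T: 2>-1, M: 7>-5, B: 4>0) and is removed.
For Country A, B strictly dominates M on the remaining columns (C2: -7>-9, C4: 9>2); eliminate M.
For Country B, C4 strictly dominates C2 on the remaining rows (T: 2>-2, B: 4>-4); eliminate C2.
For Country A, B strictly dominates T on the remaining columns (C4: 9>-5); eliminate T.
Among the remaining strategies, none is strictly dominated by another pure strategy of the same player, so the elimination stops.
Surviving strategies — Country A: {B}; Country B: {C4}.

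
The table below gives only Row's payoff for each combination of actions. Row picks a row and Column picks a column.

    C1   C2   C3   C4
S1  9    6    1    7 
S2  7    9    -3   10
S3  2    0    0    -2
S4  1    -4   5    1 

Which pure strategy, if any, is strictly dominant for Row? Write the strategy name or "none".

S1 fails to dominate S2 at C2 (6<9).
S2 fails to dominate S1 at C1 (7<9).
S3 fails to dominate S1 at C1 (2<9).
S4 fails to dominate S1 at C1 (1<9).
No single strategy dominates all the others.

none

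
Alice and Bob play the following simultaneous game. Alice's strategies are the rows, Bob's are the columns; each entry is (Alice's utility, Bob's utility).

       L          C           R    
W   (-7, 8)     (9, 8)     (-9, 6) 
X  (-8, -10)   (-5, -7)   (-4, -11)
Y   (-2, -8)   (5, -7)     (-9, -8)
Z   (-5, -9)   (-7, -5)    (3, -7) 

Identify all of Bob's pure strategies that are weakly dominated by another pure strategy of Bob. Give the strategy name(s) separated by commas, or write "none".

C weakly dominates L — W: 8=8, X: -7>-10, Y: -7>-8, Z: -5>-9.
C: no other strategy beats it everywhere (L at X (-7>-10); R at W (8>6)).
C weakly dominates R — W: 8>6, X: -7>-11, Y: -7>-8, Z: -5>-7.

L, R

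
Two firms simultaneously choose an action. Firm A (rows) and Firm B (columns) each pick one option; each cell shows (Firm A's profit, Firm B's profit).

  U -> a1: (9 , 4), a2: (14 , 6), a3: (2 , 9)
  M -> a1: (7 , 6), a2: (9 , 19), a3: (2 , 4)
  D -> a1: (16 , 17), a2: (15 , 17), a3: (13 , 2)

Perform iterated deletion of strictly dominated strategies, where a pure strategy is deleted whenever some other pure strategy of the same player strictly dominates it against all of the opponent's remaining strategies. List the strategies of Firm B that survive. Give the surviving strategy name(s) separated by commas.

For Firm A, D strictly dominates U on the remaining columns (a1: 16>9, a2: 15>14, a3: 13>2); eliminate U.
Firm A's strategy M is strictly dominated by D (a1: 16>7, a2: 15>9, a3: 13>2) and is removed.
Column a3 is eliminated: a1 beats it against every remaining row (D: 17>2).
Among the remaining strategies, none is strictly dominated by another pure strategy of the same player, so the elimination stops.
Surviving strategies — Firm A: {D}; Firm B: {a1, a2}.

a1, a2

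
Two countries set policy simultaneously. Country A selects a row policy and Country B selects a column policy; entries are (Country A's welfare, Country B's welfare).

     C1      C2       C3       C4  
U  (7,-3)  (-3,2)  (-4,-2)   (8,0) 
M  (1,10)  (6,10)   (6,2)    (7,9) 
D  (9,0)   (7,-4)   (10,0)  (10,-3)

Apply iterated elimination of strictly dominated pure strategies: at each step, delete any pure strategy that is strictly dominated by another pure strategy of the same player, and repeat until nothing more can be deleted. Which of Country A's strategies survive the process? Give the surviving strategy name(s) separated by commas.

Row U is eliminated: D beats it against every remaining column (C1: 9>7, C2: 7>-3, C3: 10>-4, C4: 10>8).
Row M is eliminated: D beats it against every remaining column (C1: 9>1, C2: 7>6, C3: 10>6, C4: 10>7).
Column C2 is eliminated: C1 beats it against every remaining row (D: 0>-4).
Country B's strategy C4 is strictly dominated by C1 (D: 0>-3) and is removed.
Among the remaining strategies, none is strictly dominated by another pure strategy of the same player, so the elimination stops.
Surviving strategies — Country A: {D}; Country B: {C1, C3}.

D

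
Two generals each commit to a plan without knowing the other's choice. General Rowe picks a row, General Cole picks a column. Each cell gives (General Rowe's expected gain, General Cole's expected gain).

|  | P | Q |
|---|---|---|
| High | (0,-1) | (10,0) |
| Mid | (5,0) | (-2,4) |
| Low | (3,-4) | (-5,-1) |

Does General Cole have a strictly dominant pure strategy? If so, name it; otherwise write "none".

Q vs P: High: 0>-1, Mid: 4>0, Low: -1>-4.
Q strictly beats every other strategy against every opponent action, so it is strictly dominant.

Q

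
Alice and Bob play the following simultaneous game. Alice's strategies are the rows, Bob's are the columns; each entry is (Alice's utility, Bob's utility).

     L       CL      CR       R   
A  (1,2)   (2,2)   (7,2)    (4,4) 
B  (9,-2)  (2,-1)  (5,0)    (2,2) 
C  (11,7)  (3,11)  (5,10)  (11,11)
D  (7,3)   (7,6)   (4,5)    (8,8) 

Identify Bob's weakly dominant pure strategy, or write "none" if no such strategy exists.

R

R vs L: A: 4>2, B: 2>-2, C: 11>7, D: 8>3.
R vs CL: A: 4>2, B: 2>-1, C: 11=11, D: 8>6.
R vs CR: A: 4>2, B: 2>0, C: 11>10, D: 8>5.
R is at least as good as every other strategy against every opponent action, so it is weakly dominant.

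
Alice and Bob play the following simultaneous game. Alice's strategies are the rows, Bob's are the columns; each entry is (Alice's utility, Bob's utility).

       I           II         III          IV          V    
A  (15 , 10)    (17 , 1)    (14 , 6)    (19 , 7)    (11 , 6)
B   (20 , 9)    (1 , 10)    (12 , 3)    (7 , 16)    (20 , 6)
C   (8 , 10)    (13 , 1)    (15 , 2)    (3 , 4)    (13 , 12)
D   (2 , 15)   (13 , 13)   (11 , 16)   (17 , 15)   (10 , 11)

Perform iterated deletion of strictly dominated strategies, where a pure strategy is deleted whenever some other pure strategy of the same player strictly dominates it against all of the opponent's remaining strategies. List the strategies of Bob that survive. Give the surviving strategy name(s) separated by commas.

Row D is eliminated: A beats it against every remaining column (I: 15>2, II: 17>13, III: 14>11, IV: 19>17, V: 11>10).
For Bob, IV strictly dominates II on the remaining rows (A: 7>1, B: 16>10, C: 4>1); eliminate II.
Column III is eliminated: I beats it against every remaining row (A: 10>6, B: 9>3, C: 10>2).
Alice's strategy C is strictly dominated by B (I: 20>8, IV: 7>3, V: 20>13) and is removed.
Bob's strategy V is strictly dominated by I (A: 10>6, B: 9>6) and is removed.
Among the remaining strategies, none is strictly dominated by another pure strategy of the same player, so the elimination stops.
Surviving strategies — Alice: {A, B}; Bob: {I, IV}.

I, IV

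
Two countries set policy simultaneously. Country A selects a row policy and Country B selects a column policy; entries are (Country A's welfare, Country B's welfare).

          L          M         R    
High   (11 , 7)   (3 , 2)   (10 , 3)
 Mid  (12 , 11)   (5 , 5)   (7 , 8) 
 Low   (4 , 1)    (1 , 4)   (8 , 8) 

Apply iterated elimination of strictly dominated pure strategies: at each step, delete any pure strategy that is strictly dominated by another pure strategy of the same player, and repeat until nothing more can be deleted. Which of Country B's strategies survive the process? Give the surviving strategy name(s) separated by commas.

L

Row Low is eliminated: High beats it against every remaining column (L: 11>4, M: 3>1, R: 10>8).
For Country B, L strictly dominates M on the remaining rows (High: 7>2, Mid: 11>5); eliminate M.
Column R is eliminated: L beats it against every remaining row (High: 7>3, Mid: 11>8).
Country A's strategy High is strictly dominated by Mid (L: 12>11) and is removed.
Among the remaining strategies, none is strictly dominated by another pure strategy of the same player, so the elimination stops.
Surviving strategies — Country A: {Mid}; Country B: {L}.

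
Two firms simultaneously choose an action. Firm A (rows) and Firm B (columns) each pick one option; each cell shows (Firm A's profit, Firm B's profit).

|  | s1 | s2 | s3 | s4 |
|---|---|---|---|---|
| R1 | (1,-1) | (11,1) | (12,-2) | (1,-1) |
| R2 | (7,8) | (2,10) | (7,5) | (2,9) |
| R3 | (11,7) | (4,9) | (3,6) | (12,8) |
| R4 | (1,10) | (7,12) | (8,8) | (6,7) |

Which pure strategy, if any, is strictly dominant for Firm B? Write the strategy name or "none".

s2

s2 vs s1: R1: 1>-1, R2: 10>8, R3: 9>7, R4: 12>10.
s2 vs s3: R1: 1>-2, R2: 10>5, R3: 9>6, R4: 12>8.
s2 vs s4: R1: 1>-1, R2: 10>9, R3: 9>8, R4: 12>7.
s2 strictly beats every other strategy against every opponent action, so it is strictly dominant.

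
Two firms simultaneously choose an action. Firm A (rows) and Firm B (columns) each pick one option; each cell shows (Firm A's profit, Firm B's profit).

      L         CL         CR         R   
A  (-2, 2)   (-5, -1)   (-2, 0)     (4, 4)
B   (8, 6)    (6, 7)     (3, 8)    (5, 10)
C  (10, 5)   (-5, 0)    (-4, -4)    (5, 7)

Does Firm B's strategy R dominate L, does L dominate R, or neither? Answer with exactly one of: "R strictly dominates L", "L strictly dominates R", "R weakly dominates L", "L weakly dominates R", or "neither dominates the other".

R strictly dominates L

Compare R to L across every action of Firm A: A: 4>2, B: 10>6, C: 7>5.
R gives a strictly higher payoff against every action of Firm A, so R strictly dominates L.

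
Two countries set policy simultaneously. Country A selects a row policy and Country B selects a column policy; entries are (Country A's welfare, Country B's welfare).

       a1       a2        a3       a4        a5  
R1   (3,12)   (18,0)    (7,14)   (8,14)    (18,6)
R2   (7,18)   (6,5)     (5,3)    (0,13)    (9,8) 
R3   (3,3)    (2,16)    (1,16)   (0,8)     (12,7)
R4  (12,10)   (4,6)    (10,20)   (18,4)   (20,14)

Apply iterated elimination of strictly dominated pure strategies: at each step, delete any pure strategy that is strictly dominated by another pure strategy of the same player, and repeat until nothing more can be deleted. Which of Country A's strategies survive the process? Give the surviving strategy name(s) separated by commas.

R4

Country A's strategy R3 is strictly dominated by R4 (a1: 12>3, a2: 4>2, a3: 10>1, a4: 18>0, a5: 20>12) and is removed.
Country B's strategy a2 is strictly dominated by a1 (R1: 12>0, R2: 18>5, R4: 10>6) and is removed.
Row R1 is eliminated: R4 beats it against every remaining column (a1: 12>3, a3: 10>7, a4: 18>8, a5: 20>18).
Row R2 is eliminated: R4 beats it against every remaining column (a1: 12>7, a3: 10>5, a4: 18>0, a5: 20>9).
For Country B, a3 strictly dominates a1 on the remaining rows (R4: 20>10); eliminate a1.
For Country B, a3 strictly dominates a4 on the remaining rows (R4: 20>4); eliminate a4.
For Country B, a3 strictly dominates a5 on the remaining rows (R4: 20>14); eliminate a5.
Among the remaining strategies, none is strictly dominated by another pure strategy of the same player, so the elimination stops.
Surviving strategies — Country A: {R4}; Country B: {a3}.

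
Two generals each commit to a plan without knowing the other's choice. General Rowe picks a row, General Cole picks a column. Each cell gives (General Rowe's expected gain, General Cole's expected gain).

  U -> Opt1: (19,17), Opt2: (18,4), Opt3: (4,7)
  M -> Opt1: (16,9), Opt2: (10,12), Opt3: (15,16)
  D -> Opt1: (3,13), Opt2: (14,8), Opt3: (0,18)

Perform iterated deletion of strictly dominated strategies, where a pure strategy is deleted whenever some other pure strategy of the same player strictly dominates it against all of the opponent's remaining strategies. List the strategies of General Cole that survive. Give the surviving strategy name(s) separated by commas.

Opt1, Opt3

Row D is eliminated: U beats it against every remaining column (Opt1: 19>3, Opt2: 18>14, Opt3: 4>0).
General Cole's strategy Opt2 is strictly dominated by Opt3 (U: 7>4, M: 16>12) and is removed.
Among the remaining strategies, none is strictly dominated by another pure strategy of the same player, so the elimination stops.
Surviving strategies — General Rowe: {U, M}; General Cole: {Opt1, Opt3}.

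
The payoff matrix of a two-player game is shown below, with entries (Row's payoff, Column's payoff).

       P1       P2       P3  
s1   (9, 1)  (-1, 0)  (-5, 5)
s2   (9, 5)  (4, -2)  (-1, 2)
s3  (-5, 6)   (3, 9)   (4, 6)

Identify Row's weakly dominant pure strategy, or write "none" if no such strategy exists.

s1 fails to dominate s2 at P2 (-1<4).
s2 fails to dominate s3 at P3 (-1<4).
s3 fails to dominate s1 at P1 (-5<9).
No single strategy dominates all the others.

none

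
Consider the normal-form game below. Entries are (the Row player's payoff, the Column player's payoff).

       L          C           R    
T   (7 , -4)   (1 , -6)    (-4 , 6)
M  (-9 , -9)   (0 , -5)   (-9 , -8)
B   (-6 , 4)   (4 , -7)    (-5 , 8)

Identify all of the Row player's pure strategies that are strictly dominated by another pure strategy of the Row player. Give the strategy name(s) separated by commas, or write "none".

M

T is not dominated — it holds its own against M at L (7>-9); B at L (7>-6).
T strictly dominates M — L: 7>-9, C: 1>0, R: -4>-9.
B: no other strategy beats it everywhere (T at C (4>1); M at L (-6>-9)).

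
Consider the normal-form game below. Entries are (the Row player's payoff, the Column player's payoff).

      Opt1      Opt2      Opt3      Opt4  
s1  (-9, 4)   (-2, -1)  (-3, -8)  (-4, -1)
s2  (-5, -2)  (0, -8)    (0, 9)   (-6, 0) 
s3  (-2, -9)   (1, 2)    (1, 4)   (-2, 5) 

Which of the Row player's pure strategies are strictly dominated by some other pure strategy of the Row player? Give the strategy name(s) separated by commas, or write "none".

s1, s2

s1 is strictly dominated by s3 (Opt1: -2>-9, Opt2: 1>-2, Opt3: 1>-3, Opt4: -2>-4).
s2: dominated, since s3 does at least as well everywhere (Opt1: -2>-5, Opt2: 1>0, Opt3: 1>0, Opt4: -2>-6).
s3: no other strategy beats it everywhere (s1 at Opt1 (-2>-9); s2 at Opt1 (-2>-5)).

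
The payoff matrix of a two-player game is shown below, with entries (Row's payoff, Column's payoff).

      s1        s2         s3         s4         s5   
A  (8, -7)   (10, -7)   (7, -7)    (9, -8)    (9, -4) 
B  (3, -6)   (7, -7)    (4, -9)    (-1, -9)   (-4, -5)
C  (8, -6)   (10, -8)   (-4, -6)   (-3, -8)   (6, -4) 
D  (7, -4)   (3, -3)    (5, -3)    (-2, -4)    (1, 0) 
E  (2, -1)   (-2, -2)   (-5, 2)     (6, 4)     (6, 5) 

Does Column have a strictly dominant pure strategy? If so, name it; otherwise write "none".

s5 vs s1: A: -4>-7, B: -5>-6, C: -4>-6, D: 0>-4, E: 5>-1.
s5 vs s2: A: -4>-7, B: -5>-7, C: -4>-8, D: 0>-3, E: 5>-2.
s5 vs s3: A: -4>-7, B: -5>-9, C: -4>-6, D: 0>-3, E: 5>2.
s5 vs s4: A: -4>-8, B: -5>-9, C: -4>-8, D: 0>-4, E: 5>4.
s5 strictly beats every other strategy against every opponent action, so it is strictly dominant.

s5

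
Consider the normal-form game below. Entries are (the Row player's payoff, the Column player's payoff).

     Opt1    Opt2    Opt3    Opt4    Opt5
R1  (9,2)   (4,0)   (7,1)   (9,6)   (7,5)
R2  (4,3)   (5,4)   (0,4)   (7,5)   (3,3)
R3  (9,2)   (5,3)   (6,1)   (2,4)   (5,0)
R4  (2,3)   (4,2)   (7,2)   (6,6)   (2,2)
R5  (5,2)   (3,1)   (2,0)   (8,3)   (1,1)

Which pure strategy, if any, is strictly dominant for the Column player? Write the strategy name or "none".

Opt4

Opt4 vs Opt1: R1: 6>2, R2: 5>3, R3: 4>2, R4: 6>3, R5: 3>2.
Opt4 vs Opt2: R1: 6>0, R2: 5>4, R3: 4>3, R4: 6>2, R5: 3>1.
Opt4 vs Opt3: R1: 6>1, R2: 5>4, R3: 4>1, R4: 6>2, R5: 3>0.
Opt4 vs Opt5: R1: 6>5, R2: 5>3, R3: 4>0, R4: 6>2, R5: 3>1.
Opt4 strictly beats every other strategy against every opponent action, so it is strictly dominant.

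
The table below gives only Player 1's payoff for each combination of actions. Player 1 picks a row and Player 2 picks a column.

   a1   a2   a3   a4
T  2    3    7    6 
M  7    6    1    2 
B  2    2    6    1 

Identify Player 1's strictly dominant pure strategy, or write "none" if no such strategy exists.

none

T fails to dominate M at a1 (2<7).
M fails to dominate T at a3 (1<7).
B fails to dominate T at a1 (2=2).
No single strategy dominates all the others.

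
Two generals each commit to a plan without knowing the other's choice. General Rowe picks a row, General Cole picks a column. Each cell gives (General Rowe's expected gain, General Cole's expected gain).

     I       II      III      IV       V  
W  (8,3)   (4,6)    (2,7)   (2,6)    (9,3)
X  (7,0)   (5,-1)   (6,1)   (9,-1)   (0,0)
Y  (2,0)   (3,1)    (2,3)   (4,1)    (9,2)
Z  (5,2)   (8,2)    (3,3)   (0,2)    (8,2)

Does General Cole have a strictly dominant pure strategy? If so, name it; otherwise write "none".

III vs I: W: 7>3, X: 1>0, Y: 3>0, Z: 3>2.
III vs II: W: 7>6, X: 1>-1, Y: 3>1, Z: 3>2.
III vs IV: W: 7>6, X: 1>-1, Y: 3>1, Z: 3>2.
III vs V: W: 7>3, X: 1>0, Y: 3>2, Z: 3>2.
III strictly beats every other strategy against every opponent action, so it is strictly dominant.

III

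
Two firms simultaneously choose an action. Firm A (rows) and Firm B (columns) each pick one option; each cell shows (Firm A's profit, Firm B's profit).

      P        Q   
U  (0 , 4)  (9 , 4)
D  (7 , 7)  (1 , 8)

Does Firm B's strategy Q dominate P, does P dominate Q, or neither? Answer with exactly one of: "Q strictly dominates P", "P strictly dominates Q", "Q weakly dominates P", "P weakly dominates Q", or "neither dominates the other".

Q's payoffs vs P's, by Firm A's action — U: 4=4, D: 8>7.
Q is at least as good everywhere and strictly better somewhere (tied only at U), so Q weakly but not strictly dominates P.

Q weakly dominates P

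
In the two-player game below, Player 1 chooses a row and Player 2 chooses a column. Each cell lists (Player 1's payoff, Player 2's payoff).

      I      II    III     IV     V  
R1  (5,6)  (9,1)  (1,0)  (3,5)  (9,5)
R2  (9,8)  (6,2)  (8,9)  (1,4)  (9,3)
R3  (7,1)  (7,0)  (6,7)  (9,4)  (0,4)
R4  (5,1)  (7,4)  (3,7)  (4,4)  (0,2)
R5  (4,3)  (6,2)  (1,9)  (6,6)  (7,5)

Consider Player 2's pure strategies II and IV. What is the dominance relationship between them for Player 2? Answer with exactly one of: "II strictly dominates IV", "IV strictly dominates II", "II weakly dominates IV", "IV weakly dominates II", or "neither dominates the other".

Compare II to IV across each opponent action: R1: 1<5, R2: 2<4, R3: 0<4, R4: 4=4, R5: 2<6.
IV is at least as good everywhere and strictly better somewhere (tied at R4), so IV weakly dominates II.

IV weakly dominates II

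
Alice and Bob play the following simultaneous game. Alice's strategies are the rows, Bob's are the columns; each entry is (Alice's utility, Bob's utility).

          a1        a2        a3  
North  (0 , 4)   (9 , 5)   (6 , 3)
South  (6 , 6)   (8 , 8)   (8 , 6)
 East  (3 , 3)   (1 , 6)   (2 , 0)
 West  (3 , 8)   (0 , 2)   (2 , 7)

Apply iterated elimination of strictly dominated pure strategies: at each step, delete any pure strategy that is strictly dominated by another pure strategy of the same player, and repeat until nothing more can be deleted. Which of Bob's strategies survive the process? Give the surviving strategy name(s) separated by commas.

Row East is eliminated: South beats it against every remaining column (a1: 6>3, a2: 8>1, a3: 8>2).
For Alice, South strictly dominates West on the remaining columns (a1: 6>3, a2: 8>0, a3: 8>2); eliminate West.
Column a1 is eliminated: a2 beats it against every remaining row (North: 5>4, South: 8>6).
Column a3 is eliminated: a2 beats it against every remaining row (North: 5>3, South: 8>6).
For Alice, North strictly dominates South on the remaining columns (a2: 9>8); eliminate South.
Among the remaining strategies, none is strictly dominated by another pure strategy of the same player, so the elimination stops.
Surviving strategies — Alice: {North}; Bob: {a2}.

a2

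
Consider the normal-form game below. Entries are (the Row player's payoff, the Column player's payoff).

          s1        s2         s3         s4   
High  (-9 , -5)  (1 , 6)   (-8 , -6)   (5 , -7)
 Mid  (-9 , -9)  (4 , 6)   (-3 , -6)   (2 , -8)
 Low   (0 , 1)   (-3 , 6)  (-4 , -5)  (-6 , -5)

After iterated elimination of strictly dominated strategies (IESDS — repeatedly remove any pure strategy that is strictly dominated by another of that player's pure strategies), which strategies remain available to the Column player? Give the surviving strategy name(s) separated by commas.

s2

The Column player's strategy s1 is strictly dominated by s2 (High: 6>-5, Mid: 6>-9, Low: 6>1) and is removed.
For the Row player, Mid strictly dominates Low on the remaining columns (s2: 4>-3, s3: -3>-4, s4: 2>-6); eliminate Low.
For the Column player, s2 strictly dominates s3 on the remaining rows (High: 6>-6, Mid: 6>-6); eliminate s3.
The Column player's strategy s4 is strictly dominated by s2 (High: 6>-7, Mid: 6>-8) and is removed.
The Row player's strategy High is strictly dominated by Mid (s2: 4>1) and is removed.
Among the remaining strategies, none is strictly dominated by another pure strategy of the same player, so the elimination stops.
Surviving strategies — the Row player: {Mid}; the Column player: {s2}.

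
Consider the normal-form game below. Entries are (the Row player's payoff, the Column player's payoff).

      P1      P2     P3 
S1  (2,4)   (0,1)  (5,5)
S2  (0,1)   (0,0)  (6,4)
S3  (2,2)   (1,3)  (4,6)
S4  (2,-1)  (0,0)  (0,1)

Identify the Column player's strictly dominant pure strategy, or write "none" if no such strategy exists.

P3 vs P1: S1: 5>4, S2: 4>1, S3: 6>2, S4: 1>-1.
P3 vs P2: S1: 5>1, S2: 4>0, S3: 6>3, S4: 1>0.
P3 strictly beats every other strategy against every opponent action, so it is strictly dominant.

P3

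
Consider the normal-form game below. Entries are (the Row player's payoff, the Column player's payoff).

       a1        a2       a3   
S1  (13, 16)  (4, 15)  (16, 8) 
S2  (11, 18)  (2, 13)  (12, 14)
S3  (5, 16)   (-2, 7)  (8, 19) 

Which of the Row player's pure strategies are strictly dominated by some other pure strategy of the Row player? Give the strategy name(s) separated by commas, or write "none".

S2, S3

S1 is not dominated — it holds its own against S2 at a1 (13>11); S3 at a1 (13>5).
S2 is strictly dominated by S1 (a1: 13>11, a2: 4>2, a3: 16>12).
S3 is strictly dominated by S1 (a1: 13>5, a2: 4>-2, a3: 16>8).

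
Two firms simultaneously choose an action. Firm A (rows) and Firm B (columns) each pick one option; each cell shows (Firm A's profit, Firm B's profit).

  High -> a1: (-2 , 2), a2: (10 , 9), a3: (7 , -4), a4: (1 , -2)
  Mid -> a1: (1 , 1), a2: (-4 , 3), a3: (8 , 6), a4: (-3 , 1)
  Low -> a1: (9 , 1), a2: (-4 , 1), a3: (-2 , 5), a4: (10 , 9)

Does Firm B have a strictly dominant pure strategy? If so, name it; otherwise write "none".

a1 fails to dominate a2 at High (2<9).
a2 fails to dominate a1 at Low (1=1).
a3 fails to dominate a1 at High (-4<2).
a4 fails to dominate a1 at High (-2<2).
No single strategy dominates all the others.

none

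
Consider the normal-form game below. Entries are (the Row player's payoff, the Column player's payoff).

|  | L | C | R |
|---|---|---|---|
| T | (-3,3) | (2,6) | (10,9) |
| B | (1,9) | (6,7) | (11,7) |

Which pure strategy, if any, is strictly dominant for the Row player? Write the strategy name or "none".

B

B vs T: L: 1>-3, C: 6>2, R: 11>10.
B strictly beats every other strategy against every opponent action, so it is strictly dominant.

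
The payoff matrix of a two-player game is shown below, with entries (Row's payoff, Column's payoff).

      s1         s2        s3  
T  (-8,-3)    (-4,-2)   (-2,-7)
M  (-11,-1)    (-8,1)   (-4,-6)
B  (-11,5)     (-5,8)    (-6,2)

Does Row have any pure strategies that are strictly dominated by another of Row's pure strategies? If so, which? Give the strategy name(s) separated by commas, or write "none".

T is not dominated — it holds its own against M at s1 (-8>-11); B at s1 (-8>-11).
M is strictly dominated by T (s1: -8>-11, s2: -4>-8, s3: -2>-4).
T strictly dominates B — s1: -8>-11, s2: -4>-5, s3: -2>-6.

M, B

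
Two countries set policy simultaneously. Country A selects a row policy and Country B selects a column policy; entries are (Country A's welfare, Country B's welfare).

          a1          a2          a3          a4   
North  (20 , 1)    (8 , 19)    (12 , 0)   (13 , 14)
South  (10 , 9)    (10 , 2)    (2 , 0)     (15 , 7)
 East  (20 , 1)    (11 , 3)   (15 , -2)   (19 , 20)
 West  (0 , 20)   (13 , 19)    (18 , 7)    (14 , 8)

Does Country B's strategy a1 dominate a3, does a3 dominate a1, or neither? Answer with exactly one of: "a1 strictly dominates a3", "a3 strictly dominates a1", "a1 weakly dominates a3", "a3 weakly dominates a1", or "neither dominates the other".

a1 strictly dominates a3

a1's payoffs vs a3's, by Country A's action — North: 1>0, South: 9>0, East: 1>-2, West: 20>7.
Every comparison favours a1, so a1 strictly dominates a3.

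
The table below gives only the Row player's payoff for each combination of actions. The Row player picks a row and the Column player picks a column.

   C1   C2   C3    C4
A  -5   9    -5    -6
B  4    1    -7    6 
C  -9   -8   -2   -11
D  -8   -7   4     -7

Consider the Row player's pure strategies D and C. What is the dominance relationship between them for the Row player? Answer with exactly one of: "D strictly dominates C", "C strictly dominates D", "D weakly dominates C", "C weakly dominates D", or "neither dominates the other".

D's payoffs vs C's, by the Column player's action — C1: -8>-9, C2: -7>-8, C3: 4>-2, C4: -7>-11.
Every comparison favours D, so D strictly dominates C.

D strictly dominates C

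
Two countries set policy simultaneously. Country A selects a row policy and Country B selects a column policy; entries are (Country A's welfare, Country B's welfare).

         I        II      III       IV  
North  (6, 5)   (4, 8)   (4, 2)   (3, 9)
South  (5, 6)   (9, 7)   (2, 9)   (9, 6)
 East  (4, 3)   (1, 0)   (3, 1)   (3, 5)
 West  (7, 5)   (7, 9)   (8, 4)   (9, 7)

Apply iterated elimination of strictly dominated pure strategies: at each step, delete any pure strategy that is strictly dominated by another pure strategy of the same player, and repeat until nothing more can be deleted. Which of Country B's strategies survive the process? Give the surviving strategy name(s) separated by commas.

Row North is eliminated: West beats it against every remaining column (I: 7>6, II: 7>4, III: 8>4, IV: 9>3).
For Country A, West strictly dominates East on the remaining columns (I: 7>4, II: 7>1, III: 8>3, IV: 9>3); eliminate East.
Country B's strategy I is strictly dominated by II (South: 7>6, West: 9>5) and is removed.
Country B's strategy IV is strictly dominated by II (South: 7>6, West: 9>7) and is removed.
Among the remaining strategies, none is strictly dominated by another pure strategy of the same player, so the elimination stops.
Surviving strategies — Country A: {South, West}; Country B: {II, III}.

II, III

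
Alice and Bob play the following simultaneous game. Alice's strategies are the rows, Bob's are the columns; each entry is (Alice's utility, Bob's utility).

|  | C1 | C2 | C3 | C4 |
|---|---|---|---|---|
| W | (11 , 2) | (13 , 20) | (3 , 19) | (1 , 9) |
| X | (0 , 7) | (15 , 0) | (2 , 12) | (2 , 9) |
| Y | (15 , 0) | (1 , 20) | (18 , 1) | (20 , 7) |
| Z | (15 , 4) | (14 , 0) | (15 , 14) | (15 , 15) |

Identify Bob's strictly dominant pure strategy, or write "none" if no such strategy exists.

C1 fails to dominate C2 at W (2<20).
C2 fails to dominate C1 at X (0<7).
C3 fails to dominate C2 at W (19<20).
C4 fails to dominate C2 at W (9<20).
No single strategy dominates all the others.

none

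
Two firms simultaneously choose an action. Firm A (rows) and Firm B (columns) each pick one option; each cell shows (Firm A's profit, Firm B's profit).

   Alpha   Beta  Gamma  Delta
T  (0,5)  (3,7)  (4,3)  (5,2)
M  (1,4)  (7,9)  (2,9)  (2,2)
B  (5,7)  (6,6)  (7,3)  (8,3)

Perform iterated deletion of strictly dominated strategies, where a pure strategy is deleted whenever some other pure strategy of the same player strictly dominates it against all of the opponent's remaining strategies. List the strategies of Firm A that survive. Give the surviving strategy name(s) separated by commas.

Row T is eliminated: B beats it against every remaining column (Alpha: 5>0, Beta: 6>3, Gamma: 7>4, Delta: 8>5).
Firm B's strategy Delta is strictly dominated by Alpha (M: 4>2, B: 7>3) and is removed.
Among the remaining strategies, none is strictly dominated by another pure strategy of the same player, so the elimination stops.
Surviving strategies — Firm A: {M, B}; Firm B: {Alpha, Beta, Gamma}.

M, B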